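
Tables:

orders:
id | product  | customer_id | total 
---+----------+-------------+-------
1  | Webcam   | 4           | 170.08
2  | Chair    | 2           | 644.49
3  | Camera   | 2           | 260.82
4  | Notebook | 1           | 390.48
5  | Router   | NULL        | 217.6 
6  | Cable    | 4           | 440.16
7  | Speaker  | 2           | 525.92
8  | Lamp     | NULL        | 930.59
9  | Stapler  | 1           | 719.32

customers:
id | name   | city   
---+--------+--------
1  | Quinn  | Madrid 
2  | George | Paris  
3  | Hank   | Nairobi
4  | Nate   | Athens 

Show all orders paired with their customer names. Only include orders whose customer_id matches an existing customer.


INNER JOIN keeps only orders rows whose customer_id matches an id in customers. Walk through each order:
  - order 1 (Webcam): customer_id=4 -> matches Nate
  - order 2 (Chair): customer_id=2 -> matches George
  - order 3 (Camera): customer_id=2 -> matches George
  - order 4 (Notebook): customer_id=1 -> matches Quinn
  - order 5 (Router): customer_id=NULL, no match -> dropped
  - order 6 (Cable): customer_id=4 -> matches Nate
  - order 7 (Speaker): customer_id=2 -> matches George
  - order 8 (Lamp): customer_id=NULL, no match -> dropped
  - order 9 (Stapler): customer_id=1 -> matches Quinn
So 2 of 9 rows are dropped.

SQL:
SELECT a.product, b.name AS customer
FROM orders a
INNER JOIN customers b ON a.customer_id = b.id

Result:
product  | customer
---------+---------
Webcam   | Nate    
Chair    | George  
Camera   | George  
Notebook | Quinn   
Cable    | Nate    
Speaker  | George  
Stapler  | Quinn   


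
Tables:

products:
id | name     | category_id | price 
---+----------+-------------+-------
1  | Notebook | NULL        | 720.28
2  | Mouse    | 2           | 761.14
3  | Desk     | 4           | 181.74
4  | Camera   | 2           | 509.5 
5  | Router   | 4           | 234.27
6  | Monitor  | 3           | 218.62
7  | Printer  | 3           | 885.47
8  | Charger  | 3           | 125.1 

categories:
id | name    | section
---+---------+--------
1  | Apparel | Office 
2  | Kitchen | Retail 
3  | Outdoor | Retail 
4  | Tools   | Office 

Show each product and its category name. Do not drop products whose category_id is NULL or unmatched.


LEFT JOIN keeps every row from products (the left table); where category_id has no match in categories, the category columns become NULL. Walk through each product:
  - product 1 (Notebook): category_id=NULL, no match -> kept with NULL
  - product 2 (Mouse): category_id=2 -> matches Kitchen
  - product 3 (Desk): category_id=4 -> matches Tools
  - product 4 (Camera): category_id=2 -> matches Kitchen
  - product 5 (Router): category_id=4 -> matches Tools
  - product 6 (Monitor): category_id=3 -> matches Outdoor
  - product 7 (Printer): category_id=3 -> matches Outdoor
  - product 8 (Charger): category_id=3 -> matches Outdoor
All 8 rows appear; 1 has NULL category.

SQL:
SELECT a.name, b.name AS category
FROM products a
LEFT JOIN categories b ON a.category_id = b.id

Result:
name     | category
---------+---------
Notebook | NULL    
Mouse    | Kitchen 
Desk     | Tools   
Camera   | Kitchen 
Router   | Tools   
Monitor  | Outdoor 
Printer  | Outdoor 
Charger  | Outdoor 


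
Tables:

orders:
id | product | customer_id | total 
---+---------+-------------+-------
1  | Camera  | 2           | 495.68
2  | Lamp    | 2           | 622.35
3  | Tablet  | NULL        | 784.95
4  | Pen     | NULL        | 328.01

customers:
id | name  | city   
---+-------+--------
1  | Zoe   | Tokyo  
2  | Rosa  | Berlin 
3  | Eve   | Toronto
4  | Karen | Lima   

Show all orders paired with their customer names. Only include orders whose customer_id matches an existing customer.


INNER JOIN keeps only orders rows whose customer_id matches an id in customers. Walk through each order:
  - order 1 (Camera): customer_id=2 -> matches Rosa
  - order 2 (Lamp): customer_id=2 -> matches Rosa
  - order 3 (Tablet): customer_id=NULL, no match -> dropped
  - order 4 (Pen): customer_id=NULL, no match -> dropped
So 2 of 4 rows are dropped.

SQL:
SELECT a.product, b.name AS customer
FROM orders a
INNER JOIN customers b ON a.customer_id = b.id

Result:
product | customer
--------+---------
Camera  | Rosa    
Lamp    | Rosa    


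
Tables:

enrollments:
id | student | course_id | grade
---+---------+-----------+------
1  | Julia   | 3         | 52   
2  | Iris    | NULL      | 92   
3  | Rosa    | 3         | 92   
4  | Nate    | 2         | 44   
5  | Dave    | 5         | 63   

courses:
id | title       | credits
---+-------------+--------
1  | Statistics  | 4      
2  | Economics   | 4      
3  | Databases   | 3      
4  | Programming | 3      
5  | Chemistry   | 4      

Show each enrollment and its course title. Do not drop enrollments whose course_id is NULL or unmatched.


LEFT JOIN keeps every row from enrollments (the left table); where course_id has no match in courses, the course columns become NULL. Walk through each enrollment:
  - enrollment 1 (Julia): course_id=3 -> matches Databases
  - enrollment 2 (Iris): course_id=NULL, no match -> kept with NULL
  - enrollment 3 (Rosa): course_id=3 -> matches Databases
  - enrollment 4 (Nate): course_id=2 -> matches Economics
  - enrollment 5 (Dave): course_id=5 -> matches Chemistry
All 5 rows appear; 1 has NULL course.

SQL:
SELECT a.student, b.title AS course
FROM enrollments a
LEFT JOIN courses b ON a.course_id = b.id

Result:
student | course   
--------+----------
Julia   | Databases
Iris    | NULL     
Rosa    | Databases
Nate    | Economics
Dave    | Chemistry


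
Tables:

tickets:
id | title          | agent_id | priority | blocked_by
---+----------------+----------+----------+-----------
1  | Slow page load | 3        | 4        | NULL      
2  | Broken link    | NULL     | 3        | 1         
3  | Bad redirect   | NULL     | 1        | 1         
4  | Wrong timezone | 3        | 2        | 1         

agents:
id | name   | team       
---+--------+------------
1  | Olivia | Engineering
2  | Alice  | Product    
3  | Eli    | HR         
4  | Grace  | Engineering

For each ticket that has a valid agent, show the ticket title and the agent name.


INNER JOIN keeps only tickets rows whose agent_id matches an id in agents. Walk through each ticket:
  - ticket 1 (Slow page load): agent_id=3 -> matches Eli
  - ticket 2 (Broken link): agent_id=NULL, no match -> dropped
  - ticket 3 (Bad redirect): agent_id=NULL, no match -> dropped
  - ticket 4 (Wrong timezone): agent_id=3 -> matches Eli
So 2 of 4 rows are dropped.

SQL:
SELECT a.title, b.name AS agent
FROM tickets a
INNER JOIN agents b ON a.agent_id = b.id

Result:
title          | agent
---------------+------
Slow page load | Eli  
Wrong timezone | Eli  


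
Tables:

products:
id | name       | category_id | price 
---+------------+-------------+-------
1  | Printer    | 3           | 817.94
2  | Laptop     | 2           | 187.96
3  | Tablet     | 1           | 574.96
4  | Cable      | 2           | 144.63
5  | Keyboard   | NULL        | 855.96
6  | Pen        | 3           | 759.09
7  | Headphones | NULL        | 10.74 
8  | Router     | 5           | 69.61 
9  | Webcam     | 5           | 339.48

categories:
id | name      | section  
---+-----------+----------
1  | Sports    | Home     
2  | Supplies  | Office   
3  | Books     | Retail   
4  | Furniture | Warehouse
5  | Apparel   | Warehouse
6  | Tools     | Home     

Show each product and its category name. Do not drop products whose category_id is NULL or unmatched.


LEFT JOIN keeps every row from products (the left table); where category_id has no match in categories, the category columns become NULL. Walk through each product:
  - product 1 (Printer): category_id=3 -> matches Books
  - product 2 (Laptop): category_id=2 -> matches Supplies
  - product 3 (Tablet): category_id=1 -> matches Sports
  - product 4 (Cable): category_id=2 -> matches Supplies
  - product 5 (Keyboard): category_id=NULL, no match -> kept with NULL
  - product 6 (Pen): category_id=3 -> matches Books
  - product 7 (Headphones): category_id=NULL, no match -> kept with NULL
  - product 8 (Router): category_id=5 -> matches Apparel
  - product 9 (Webcam): category_id=5 -> matches Apparel
All 9 rows appear; 2 have NULL category.

SQL:
SELECT a.name, b.name AS category
FROM products a
LEFT JOIN categories b ON a.category_id = b.id

Result:
name       | category
-----------+---------
Printer    | Books   
Laptop     | Supplies
Tablet     | Sports  
Cable      | Supplies
Keyboard   | NULL    
Pen        | Books   
Headphones | NULL    
Router     | Apparel 
Webcam     | Apparel 


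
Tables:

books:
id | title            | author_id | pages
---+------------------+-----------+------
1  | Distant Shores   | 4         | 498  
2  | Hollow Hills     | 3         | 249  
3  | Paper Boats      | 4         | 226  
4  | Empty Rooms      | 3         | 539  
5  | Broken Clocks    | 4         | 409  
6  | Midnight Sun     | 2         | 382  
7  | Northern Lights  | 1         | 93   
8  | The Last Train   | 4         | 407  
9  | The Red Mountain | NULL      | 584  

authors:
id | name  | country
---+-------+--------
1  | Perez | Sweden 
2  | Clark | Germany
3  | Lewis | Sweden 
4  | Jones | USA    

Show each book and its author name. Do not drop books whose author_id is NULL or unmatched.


LEFT JOIN keeps every row from books (the left table); where author_id has no match in authors, the author columns become NULL. Walk through each book:
  - book 1 (Distant Shores): author_id=4 -> matches Jones
  - book 2 (Hollow Hills): author_id=3 -> matches Lewis
  - book 3 (Paper Boats): author_id=4 -> matches Jones
  - book 4 (Empty Rooms): author_id=3 -> matches Lewis
  - book 5 (Broken Clocks): author_id=4 -> matches Jones
  - book 6 (Midnight Sun): author_id=2 -> matches Clark
  - book 7 (Northern Lights): author_id=1 -> matches Perez
  - book 8 (The Last Train): author_id=4 -> matches Jones
  - book 9 (The Red Mountain): author_id=NULL, no match -> kept with NULL
All 9 rows appear; 1 has NULL author.

SQL:
SELECT a.title, b.name AS author
FROM books a
LEFT JOIN authors b ON a.author_id = b.id

Result:
title            | author
-----------------+-------
Distant Shores   | Jones 
Hollow Hills     | Lewis 
Paper Boats      | Jones 
Empty Rooms      | Lewis 
Broken Clocks    | Jones 
Midnight Sun     | Clark 
Northern Lights  | Perez 
The Last Train   | Jones 
The Red Mountain | NULL  


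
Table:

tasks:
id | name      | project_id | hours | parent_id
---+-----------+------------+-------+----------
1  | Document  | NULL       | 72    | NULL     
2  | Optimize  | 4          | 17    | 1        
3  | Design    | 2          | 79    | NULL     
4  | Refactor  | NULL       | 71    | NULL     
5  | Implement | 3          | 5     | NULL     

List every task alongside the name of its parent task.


This is a self-join: tasks is joined to a second copy of itself, matching each row's parent_id to another row's id. Use LEFT JOIN so rows with parent_id=NULL are kept.
  - task 1 (Document): parent_id=NULL -> NULL
  - task 2 (Optimize): parent_id=1 -> Document
  - task 3 (Design): parent_id=NULL -> NULL
  - task 4 (Refactor): parent_id=NULL -> NULL
  - task 5 (Implement): parent_id=NULL -> NULL

SQL:
SELECT a.name AS item, b.name AS parent
FROM tasks a
LEFT JOIN tasks b ON a.parent_id = b.id

Result:
item      | parent  
----------+---------
Document  | NULL    
Optimize  | Document
Design    | NULL    
Refactor  | NULL    
Implement | NULL    


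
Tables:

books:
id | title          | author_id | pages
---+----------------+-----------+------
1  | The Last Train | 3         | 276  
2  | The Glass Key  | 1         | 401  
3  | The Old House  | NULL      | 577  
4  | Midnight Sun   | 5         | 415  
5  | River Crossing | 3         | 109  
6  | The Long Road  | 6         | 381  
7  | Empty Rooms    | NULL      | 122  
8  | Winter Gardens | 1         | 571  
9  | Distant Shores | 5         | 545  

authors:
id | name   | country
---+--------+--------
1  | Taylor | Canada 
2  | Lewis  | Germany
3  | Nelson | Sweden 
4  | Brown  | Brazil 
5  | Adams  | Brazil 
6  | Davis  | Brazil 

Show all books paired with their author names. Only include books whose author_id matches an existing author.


INNER JOIN keeps only books rows whose author_id matches an id in authors. Walk through each book:
  - book 1 (The Last Train): author_id=3 -> matches Nelson
  - book 2 (The Glass Key): author_id=1 -> matches Taylor
  - book 3 (The Old House): author_id=NULL, no match -> dropped
  - book 4 (Midnight Sun): author_id=5 -> matches Adams
  - book 5 (River Crossing): author_id=3 -> matches Nelson
  - book 6 (The Long Road): author_id=6 -> matches Davis
  - book 7 (Empty Rooms): author_id=NULL, no match -> dropped
  - book 8 (Winter Gardens): author_id=1 -> matches Taylor
  - book 9 (Distant Shores): author_id=5 -> matches Adams
So 2 of 9 rows are dropped.

SQL:
SELECT a.title, b.name AS author
FROM books a
INNER JOIN authors b ON a.author_id = b.id

Result:
title          | author
---------------+-------
The Last Train | Nelson
The Glass Key  | Taylor
Midnight Sun   | Adams 
River Crossing | Nelson
The Long Road  | Davis 
Winter Gardens | Taylor
Distant Shores | Adams 


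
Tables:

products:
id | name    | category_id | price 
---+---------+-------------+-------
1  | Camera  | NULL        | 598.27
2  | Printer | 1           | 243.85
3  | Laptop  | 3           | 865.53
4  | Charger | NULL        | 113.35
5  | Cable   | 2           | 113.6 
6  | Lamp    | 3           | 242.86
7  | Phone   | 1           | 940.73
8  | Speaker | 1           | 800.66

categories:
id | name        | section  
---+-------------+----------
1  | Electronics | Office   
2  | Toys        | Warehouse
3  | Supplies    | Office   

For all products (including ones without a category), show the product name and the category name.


LEFT JOIN keeps every row from products (the left table); where category_id has no match in categories, the category columns become NULL. Walk through each product:
  - product 1 (Camera): category_id=NULL, no match -> kept with NULL
  - product 2 (Printer): category_id=1 -> matches Electronics
  - product 3 (Laptop): category_id=3 -> matches Supplies
  - product 4 (Charger): category_id=NULL, no match -> kept with NULL
  - product 5 (Cable): category_id=2 -> matches Toys
  - product 6 (Lamp): category_id=3 -> matches Supplies
  - product 7 (Phone): category_id=1 -> matches Electronics
  - product 8 (Speaker): category_id=1 -> matches Electronics
All 8 rows appear; 2 have NULL category.

SQL:
SELECT a.name, b.name AS category
FROM products a
LEFT JOIN categories b ON a.category_id = b.id

Result:
name    | category   
--------+------------
Camera  | NULL       
Printer | Electronics
Laptop  | Supplies   
Charger | NULL       
Cable   | Toys       
Lamp    | Supplies   
Phone   | Electronics
Speaker | Electronics


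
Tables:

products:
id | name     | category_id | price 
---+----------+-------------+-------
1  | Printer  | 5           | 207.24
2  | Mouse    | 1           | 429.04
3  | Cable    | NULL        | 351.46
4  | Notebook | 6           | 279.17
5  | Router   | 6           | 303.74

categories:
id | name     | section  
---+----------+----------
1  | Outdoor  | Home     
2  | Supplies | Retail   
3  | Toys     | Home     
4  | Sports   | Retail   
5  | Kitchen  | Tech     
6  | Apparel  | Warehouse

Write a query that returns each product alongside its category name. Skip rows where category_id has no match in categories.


INNER JOIN keeps only products rows whose category_id matches an id in categories. Walk through each product:
  - product 1 (Printer): category_id=5 -> matches Kitchen
  - product 2 (Mouse): category_id=1 -> matches Outdoor
  - product 3 (Cable): category_id=NULL, no match -> dropped
  - product 4 (Notebook): category_id=6 -> matches Apparel
  - product 5 (Router): category_id=6 -> matches Apparel
So 1 of 5 rows is dropped.

SQL:
SELECT a.name, b.name AS category
FROM products a
INNER JOIN categories b ON a.category_id = b.id

Result:
name     | category
---------+---------
Printer  | Kitchen 
Mouse    | Outdoor 
Notebook | Apparel 
Router   | Apparel 


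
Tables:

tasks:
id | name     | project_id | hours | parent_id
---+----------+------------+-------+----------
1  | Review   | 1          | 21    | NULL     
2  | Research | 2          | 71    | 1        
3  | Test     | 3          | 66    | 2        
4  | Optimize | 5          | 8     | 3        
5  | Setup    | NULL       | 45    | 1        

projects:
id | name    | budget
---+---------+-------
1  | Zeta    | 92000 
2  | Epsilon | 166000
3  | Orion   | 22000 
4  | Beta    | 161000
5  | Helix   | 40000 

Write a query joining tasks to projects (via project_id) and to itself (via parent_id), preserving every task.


Two LEFT JOINs from the same base table tasks: one to projects via project_id, one to tasks itself via parent_id. Both are LEFT so every task is preserved.
Match against projects:
  - task 1 (Review): project_id=1 -> matches Zeta
  - task 2 (Research): project_id=2 -> matches Epsilon
  - task 3 (Test): project_id=3 -> matches Orion
  - task 4 (Optimize): project_id=5 -> matches Helix
  - task 5 (Setup): project_id=NULL, no match -> kept with NULL
Match against tasks (self):
  - task 1 (Review): parent_id=NULL -> NULL
  - task 2 (Research): parent_id=1 -> Review
  - task 3 (Test): parent_id=2 -> Research
  - task 4 (Optimize): parent_id=3 -> Test
  - task 5 (Setup): parent_id=1 -> Review

SQL:
SELECT a.name, b.name AS project, c.name AS parent
FROM tasks a
LEFT JOIN projects b ON a.project_id = b.id
LEFT JOIN tasks c ON a.parent_id = c.id

Result:
name     | project | parent  
---------+---------+---------
Review   | Zeta    | NULL    
Research | Epsilon | Review  
Test     | Orion   | Research
Optimize | Helix   | Test    
Setup    | NULL    | Review  


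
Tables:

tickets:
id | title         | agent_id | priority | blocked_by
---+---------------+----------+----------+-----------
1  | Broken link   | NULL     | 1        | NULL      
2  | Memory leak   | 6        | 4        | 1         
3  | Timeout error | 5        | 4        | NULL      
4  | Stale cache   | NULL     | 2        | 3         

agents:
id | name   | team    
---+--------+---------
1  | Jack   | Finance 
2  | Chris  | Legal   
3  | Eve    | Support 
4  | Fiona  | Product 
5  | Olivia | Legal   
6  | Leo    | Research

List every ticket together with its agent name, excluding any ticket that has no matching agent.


INNER JOIN keeps only tickets rows whose agent_id matches an id in agents. Walk through each ticket:
  - ticket 1 (Broken link): agent_id=NULL, no match -> dropped
  - ticket 2 (Memory leak): agent_id=6 -> matches Leo
  - ticket 3 (Timeout error): agent_id=5 -> matches Olivia
  - ticket 4 (Stale cache): agent_id=NULL, no match -> dropped
So 2 of 4 rows are dropped.

SQL:
SELECT a.title, b.name AS agent
FROM tickets a
INNER JOIN agents b ON a.agent_id = b.id

Result:
title         | agent 
--------------+-------
Memory leak   | Leo   
Timeout error | Olivia


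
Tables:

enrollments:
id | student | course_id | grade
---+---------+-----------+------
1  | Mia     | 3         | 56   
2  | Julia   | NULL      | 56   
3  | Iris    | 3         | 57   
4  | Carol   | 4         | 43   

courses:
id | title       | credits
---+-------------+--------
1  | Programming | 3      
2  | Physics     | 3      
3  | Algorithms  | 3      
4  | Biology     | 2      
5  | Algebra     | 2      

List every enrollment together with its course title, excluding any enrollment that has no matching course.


INNER JOIN keeps only enrollments rows whose course_id matches an id in courses. Walk through each enrollment:
  - enrollment 1 (Mia): course_id=3 -> matches Algorithms
  - enrollment 2 (Julia): course_id=NULL, no match -> dropped
  - enrollment 3 (Iris): course_id=3 -> matches Algorithms
  - enrollment 4 (Carol): course_id=4 -> matches Biology
So 1 of 4 rows is dropped.

SQL:
SELECT a.student, b.title AS course
FROM enrollments a
INNER JOIN courses b ON a.course_id = b.id

Result:
student | course    
--------+-----------
Mia     | Algorithms
Iris    | Algorithms
Carol   | Biology   


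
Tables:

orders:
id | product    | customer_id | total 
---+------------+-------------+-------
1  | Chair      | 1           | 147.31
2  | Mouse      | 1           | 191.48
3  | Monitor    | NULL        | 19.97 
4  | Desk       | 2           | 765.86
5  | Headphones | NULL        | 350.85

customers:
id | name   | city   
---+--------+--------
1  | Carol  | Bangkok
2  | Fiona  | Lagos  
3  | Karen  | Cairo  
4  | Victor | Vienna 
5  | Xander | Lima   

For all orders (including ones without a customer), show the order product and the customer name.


LEFT JOIN keeps every row from orders (the left table); where customer_id has no match in customers, the customer columns become NULL. Walk through each order:
  - order 1 (Chair): customer_id=1 -> matches Carol
  - order 2 (Mouse): customer_id=1 -> matches Carol
  - order 3 (Monitor): customer_id=NULL, no match -> kept with NULL
  - order 4 (Desk): customer_id=2 -> matches Fiona
  - order 5 (Headphones): customer_id=NULL, no match -> kept with NULL
All 5 rows appear; 2 have NULL customer.

SQL:
SELECT a.product, b.name AS customer
FROM orders a
LEFT JOIN customers b ON a.customer_id = b.id

Result:
product    | customer
-----------+---------
Chair      | Carol   
Mouse      | Carol   
Monitor    | NULL    
Desk       | Fiona   
Headphones | NULL    


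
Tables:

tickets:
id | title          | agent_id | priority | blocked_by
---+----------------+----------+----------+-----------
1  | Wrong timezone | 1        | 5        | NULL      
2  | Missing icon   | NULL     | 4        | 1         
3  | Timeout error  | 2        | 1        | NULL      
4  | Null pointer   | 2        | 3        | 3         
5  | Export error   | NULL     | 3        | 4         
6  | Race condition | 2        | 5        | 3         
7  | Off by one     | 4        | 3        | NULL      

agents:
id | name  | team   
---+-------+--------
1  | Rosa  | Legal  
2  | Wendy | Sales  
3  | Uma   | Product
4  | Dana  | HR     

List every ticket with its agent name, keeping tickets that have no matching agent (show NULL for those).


LEFT JOIN keeps every row from tickets (the left table); where agent_id has no match in agents, the agent columns become NULL. Walk through each ticket:
  - ticket 1 (Wrong timezone): agent_id=1 -> matches Rosa
  - ticket 2 (Missing icon): agent_id=NULL, no match -> kept with NULL
  - ticket 3 (Timeout error): agent_id=2 -> matches Wendy
  - ticket 4 (Null pointer): agent_id=2 -> matches Wendy
  - ticket 5 (Export error): agent_id=NULL, no match -> kept with NULL
  - ticket 6 (Race condition): agent_id=2 -> matches Wendy
  - ticket 7 (Off by one): agent_id=4 -> matches Dana
All 7 rows appear; 2 have NULL agent.

SQL:
SELECT a.title, b.name AS agent
FROM tickets a
LEFT JOIN agents b ON a.agent_id = b.id

Result:
title          | agent
---------------+------
Wrong timezone | Rosa 
Missing icon   | NULL 
Timeout error  | Wendy
Null pointer   | Wendy
Export error   | NULL 
Race condition | Wendy
Off by one     | Dana 


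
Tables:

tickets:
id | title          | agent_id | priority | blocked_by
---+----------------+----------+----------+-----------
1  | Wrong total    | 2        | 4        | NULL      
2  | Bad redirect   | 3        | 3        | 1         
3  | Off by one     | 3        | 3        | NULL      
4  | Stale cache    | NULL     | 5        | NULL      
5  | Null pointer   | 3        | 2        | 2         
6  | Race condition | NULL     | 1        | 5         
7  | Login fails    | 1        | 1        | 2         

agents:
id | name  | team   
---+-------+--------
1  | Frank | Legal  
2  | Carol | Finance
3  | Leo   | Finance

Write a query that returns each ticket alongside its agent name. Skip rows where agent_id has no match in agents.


INNER JOIN keeps only tickets rows whose agent_id matches an id in agents. Walk through each ticket:
  - ticket 1 (Wrong total): agent_id=2 -> matches Carol
  - ticket 2 (Bad redirect): agent_id=3 -> matches Leo
  - ticket 3 (Off by one): agent_id=3 -> matches Leo
  - ticket 4 (Stale cache): agent_id=NULL, no match -> dropped
  - ticket 5 (Null pointer): agent_id=3 -> matches Leo
  - ticket 6 (Race condition): agent_id=NULL, no match -> dropped
  - ticket 7 (Login fails): agent_id=1 -> matches Frank
So 2 of 7 rows are dropped.

SQL:
SELECT a.title, b.name AS agent
FROM tickets a
INNER JOIN agents b ON a.agent_id = b.id

Result:
title        | agent
-------------+------
Wrong total  | Carol
Bad redirect | Leo  
Off by one   | Leo  
Null pointer | Leo  
Login fails  | Frank


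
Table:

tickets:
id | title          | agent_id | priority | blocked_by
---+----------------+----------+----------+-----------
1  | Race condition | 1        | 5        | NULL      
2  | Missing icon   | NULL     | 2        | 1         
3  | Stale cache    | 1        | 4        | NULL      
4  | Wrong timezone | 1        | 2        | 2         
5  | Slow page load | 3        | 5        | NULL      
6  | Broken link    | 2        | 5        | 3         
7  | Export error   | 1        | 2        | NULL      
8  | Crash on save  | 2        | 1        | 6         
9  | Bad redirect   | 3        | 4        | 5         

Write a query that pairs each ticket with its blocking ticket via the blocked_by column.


This is a self-join: tickets is joined to a second copy of itself, matching each row's blocked_by to another row's id. Use LEFT JOIN so rows with blocked_by=NULL are kept.
  - ticket 1 (Race condition): blocked_by=NULL -> NULL
  - ticket 2 (Missing icon): blocked_by=1 -> Race condition
  - ticket 3 (Stale cache): blocked_by=NULL -> NULL
  - ticket 4 (Wrong timezone): blocked_by=2 -> Missing icon
  - ticket 5 (Slow page load): blocked_by=NULL -> NULL
  - ticket 6 (Broken link): blocked_by=3 -> Stale cache
  - ticket 7 (Export error): blocked_by=NULL -> NULL
  - ticket 8 (Crash on save): blocked_by=6 -> Broken link
  - ticket 9 (Bad redirect): blocked_by=5 -> Slow page load

SQL:
SELECT a.title AS item, b.title AS blocked_by
FROM tickets a
LEFT JOIN tickets b ON a.blocked_by = b.id

Result:
item           | blocked_by    
---------------+---------------
Race condition | NULL          
Missing icon   | Race condition
Stale cache    | NULL          
Wrong timezone | Missing icon  
Slow page load | NULL          
Broken link    | Stale cache   
Export error   | NULL          
Crash on save  | Broken link   
Bad redirect   | Slow page load


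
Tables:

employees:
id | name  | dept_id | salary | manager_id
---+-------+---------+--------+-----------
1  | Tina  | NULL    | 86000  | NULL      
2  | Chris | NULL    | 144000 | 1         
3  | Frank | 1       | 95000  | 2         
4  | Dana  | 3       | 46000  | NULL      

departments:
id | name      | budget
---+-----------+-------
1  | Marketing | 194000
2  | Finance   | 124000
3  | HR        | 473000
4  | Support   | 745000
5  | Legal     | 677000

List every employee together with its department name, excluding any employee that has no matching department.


INNER JOIN keeps only employees rows whose dept_id matches an id in departments. Walk through each employee:
  - employee 1 (Tina): dept_id=NULL, no match -> dropped
  - employee 2 (Chris): dept_id=NULL, no match -> dropped
  - employee 3 (Frank): dept_id=1 -> matches Marketing
  - employee 4 (Dana): dept_id=3 -> matches HR
So 2 of 4 rows are dropped.

SQL:
SELECT a.name, b.name AS department
FROM employees a
INNER JOIN departments b ON a.dept_id = b.id

Result:
name  | department
------+-----------
Frank | Marketing 
Dana  | HR        


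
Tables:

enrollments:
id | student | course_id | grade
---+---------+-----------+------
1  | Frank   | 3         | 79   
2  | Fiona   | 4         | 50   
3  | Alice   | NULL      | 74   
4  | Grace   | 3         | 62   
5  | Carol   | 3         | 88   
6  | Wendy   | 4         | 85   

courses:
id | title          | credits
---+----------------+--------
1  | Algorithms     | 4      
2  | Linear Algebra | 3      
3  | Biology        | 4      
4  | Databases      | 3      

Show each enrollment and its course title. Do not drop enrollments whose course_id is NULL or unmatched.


LEFT JOIN keeps every row from enrollments (the left table); where course_id has no match in courses, the course columns become NULL. Walk through each enrollment:
  - enrollment 1 (Frank): course_id=3 -> matches Biology
  - enrollment 2 (Fiona): course_id=4 -> matches Databases
  - enrollment 3 (Alice): course_id=NULL, no match -> kept with NULL
  - enrollment 4 (Grace): course_id=3 -> matches Biology
  - enrollment 5 (Carol): course_id=3 -> matches Biology
  - enrollment 6 (Wendy): course_id=4 -> matches Databases
All 6 rows appear; 1 has NULL course.

SQL:
SELECT a.student, b.title AS course
FROM enrollments a
LEFT JOIN courses b ON a.course_id = b.id

Result:
student | course   
--------+----------
Frank   | Biology  
Fiona   | Databases
Alice   | NULL     
Grace   | Biology  
Carol   | Biology  
Wendy   | Databases


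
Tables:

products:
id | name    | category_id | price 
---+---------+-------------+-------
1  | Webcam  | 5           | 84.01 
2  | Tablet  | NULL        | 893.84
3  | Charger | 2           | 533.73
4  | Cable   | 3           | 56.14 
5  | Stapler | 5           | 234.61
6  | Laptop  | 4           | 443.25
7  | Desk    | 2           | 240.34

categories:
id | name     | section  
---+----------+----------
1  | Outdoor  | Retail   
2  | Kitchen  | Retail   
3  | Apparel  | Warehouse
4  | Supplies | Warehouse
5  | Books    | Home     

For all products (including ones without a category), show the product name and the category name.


LEFT JOIN keeps every row from products (the left table); where category_id has no match in categories, the category columns become NULL. Walk through each product:
  - product 1 (Webcam): category_id=5 -> matches Books
  - product 2 (Tablet): category_id=NULL, no match -> kept with NULL
  - product 3 (Charger): category_id=2 -> matches Kitchen
  - product 4 (Cable): category_id=3 -> matches Apparel
  - product 5 (Stapler): category_id=5 -> matches Books
  - product 6 (Laptop): category_id=4 -> matches Supplies
  - product 7 (Desk): category_id=2 -> matches Kitchen
All 7 rows appear; 1 has NULL category.

SQL:
SELECT a.name, b.name AS category
FROM products a
LEFT JOIN categories b ON a.category_id = b.id

Result:
name    | category
--------+---------
Webcam  | Books   
Tablet  | NULL    
Charger | Kitchen 
Cable   | Apparel 
Stapler | Books   
Laptop  | Supplies
Desk    | Kitchen 


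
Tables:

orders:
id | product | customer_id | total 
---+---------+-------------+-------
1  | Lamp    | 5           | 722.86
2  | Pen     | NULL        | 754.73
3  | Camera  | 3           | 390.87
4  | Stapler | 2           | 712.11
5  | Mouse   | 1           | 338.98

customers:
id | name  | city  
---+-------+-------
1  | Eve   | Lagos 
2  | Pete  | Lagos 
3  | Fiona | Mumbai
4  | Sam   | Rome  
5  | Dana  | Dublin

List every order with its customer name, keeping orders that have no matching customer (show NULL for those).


LEFT JOIN keeps every row from orders (the left table); where customer_id has no match in customers, the customer columns become NULL. Walk through each order:
  - order 1 (Lamp): customer_id=5 -> matches Dana
  - order 2 (Pen): customer_id=NULL, no match -> kept with NULL
  - order 3 (Camera): customer_id=3 -> matches Fiona
  - order 4 (Stapler): customer_id=2 -> matches Pete
  - order 5 (Mouse): customer_id=1 -> matches Eve
All 5 rows appear; 1 has NULL customer.

SQL:
SELECT a.product, b.name AS customer
FROM orders a
LEFT JOIN customers b ON a.customer_id = b.id

Result:
product | customer
--------+---------
Lamp    | Dana    
Pen     | NULL    
Camera  | Fiona   
Stapler | Pete    
Mouse   | Eve     


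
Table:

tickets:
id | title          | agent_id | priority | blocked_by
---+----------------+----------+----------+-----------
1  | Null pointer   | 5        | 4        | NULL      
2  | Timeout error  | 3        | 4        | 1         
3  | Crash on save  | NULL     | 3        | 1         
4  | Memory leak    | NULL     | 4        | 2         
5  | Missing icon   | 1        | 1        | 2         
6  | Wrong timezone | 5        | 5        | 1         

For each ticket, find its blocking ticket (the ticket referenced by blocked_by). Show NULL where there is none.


This is a self-join: tickets is joined to a second copy of itself, matching each row's blocked_by to another row's id. Use LEFT JOIN so rows with blocked_by=NULL are kept.
  - ticket 1 (Null pointer): blocked_by=NULL -> NULL
  - ticket 2 (Timeout error): blocked_by=1 -> Null pointer
  - ticket 3 (Crash on save): blocked_by=1 -> Null pointer
  - ticket 4 (Memory leak): blocked_by=2 -> Timeout error
  - ticket 5 (Missing icon): blocked_by=2 -> Timeout error
  - ticket 6 (Wrong timezone): blocked_by=1 -> Null pointer

SQL:
SELECT a.title AS item, b.title AS blocked_by
FROM tickets a
LEFT JOIN tickets b ON a.blocked_by = b.id

Result:
item           | blocked_by   
---------------+--------------
Null pointer   | NULL         
Timeout error  | Null pointer 
Crash on save  | Null pointer 
Memory leak    | Timeout error
Missing icon   | Timeout error
Wrong timezone | Null pointer 


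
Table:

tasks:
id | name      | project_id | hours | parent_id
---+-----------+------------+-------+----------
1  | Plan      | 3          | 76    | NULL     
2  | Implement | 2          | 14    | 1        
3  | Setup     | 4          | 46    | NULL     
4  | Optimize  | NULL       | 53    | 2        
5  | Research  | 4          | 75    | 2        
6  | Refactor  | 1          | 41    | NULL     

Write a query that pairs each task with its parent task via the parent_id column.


This is a self-join: tasks is joined to a second copy of itself, matching each row's parent_id to another row's id. Use LEFT JOIN so rows with parent_id=NULL are kept.
  - task 1 (Plan): parent_id=NULL -> NULL
  - task 2 (Implement): parent_id=1 -> Plan
  - task 3 (Setup): parent_id=NULL -> NULL
  - task 4 (Optimize): parent_id=2 -> Implement
  - task 5 (Research): parent_id=2 -> Implement
  - task 6 (Refactor): parent_id=NULL -> NULL

SQL:
SELECT a.name AS item, b.name AS parent
FROM tasks a
LEFT JOIN tasks b ON a.parent_id = b.id

Result:
item      | parent   
----------+----------
Plan      | NULL     
Implement | Plan     
Setup     | NULL     
Optimize  | Implement
Research  | Implement
Refactor  | NULL     


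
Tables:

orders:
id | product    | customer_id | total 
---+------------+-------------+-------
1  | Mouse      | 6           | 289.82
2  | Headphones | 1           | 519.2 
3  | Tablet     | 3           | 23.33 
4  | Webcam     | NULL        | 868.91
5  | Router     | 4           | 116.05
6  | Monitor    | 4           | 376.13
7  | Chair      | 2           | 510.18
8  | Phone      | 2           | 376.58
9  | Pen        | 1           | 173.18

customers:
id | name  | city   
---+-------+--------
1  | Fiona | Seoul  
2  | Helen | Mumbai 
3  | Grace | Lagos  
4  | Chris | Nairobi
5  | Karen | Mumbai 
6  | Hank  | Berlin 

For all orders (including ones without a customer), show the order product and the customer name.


LEFT JOIN keeps every row from orders (the left table); where customer_id has no match in customers, the customer columns become NULL. Walk through each order:
  - order 1 (Mouse): customer_id=6 -> matches Hank
  - order 2 (Headphones): customer_id=1 -> matches Fiona
  - order 3 (Tablet): customer_id=3 -> matches Grace
  - order 4 (Webcam): customer_id=NULL, no match -> kept with NULL
  - order 5 (Router): customer_id=4 -> matches Chris
  - order 6 (Monitor): customer_id=4 -> matches Chris
  - order 7 (Chair): customer_id=2 -> matches Helen
  - order 8 (Phone): customer_id=2 -> matches Helen
  - order 9 (Pen): customer_id=1 -> matches Fiona
All 9 rows appear; 1 has NULL customer.

SQL:
SELECT a.product, b.name AS customer
FROM orders a
LEFT JOIN customers b ON a.customer_id = b.id

Result:
product    | customer
-----------+---------
Mouse      | Hank    
Headphones | Fiona   
Tablet     | Grace   
Webcam     | NULL    
Router     | Chris   
Monitor    | Chris   
Chair      | Helen   
Phone      | Helen   
Pen        | Fiona   


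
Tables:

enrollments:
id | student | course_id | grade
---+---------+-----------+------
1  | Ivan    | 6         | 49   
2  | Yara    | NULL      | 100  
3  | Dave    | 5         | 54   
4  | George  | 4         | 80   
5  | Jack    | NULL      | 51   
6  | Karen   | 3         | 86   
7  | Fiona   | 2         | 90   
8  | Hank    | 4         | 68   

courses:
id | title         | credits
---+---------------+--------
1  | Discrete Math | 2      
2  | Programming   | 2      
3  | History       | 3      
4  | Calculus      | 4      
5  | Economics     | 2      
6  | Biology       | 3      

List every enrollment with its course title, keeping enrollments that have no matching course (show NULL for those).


LEFT JOIN keeps every row from enrollments (the left table); where course_id has no match in courses, the course columns become NULL. Walk through each enrollment:
  - enrollment 1 (Ivan): course_id=6 -> matches Biology
  - enrollment 2 (Yara): course_id=NULL, no match -> kept with NULL
  - enrollment 3 (Dave): course_id=5 -> matches Economics
  - enrollment 4 (George): course_id=4 -> matches Calculus
  - enrollment 5 (Jack): course_id=NULL, no match -> kept with NULL
  - enrollment 6 (Karen): course_id=3 -> matches History
  - enrollment 7 (Fiona): course_id=2 -> matches Programming
  - enrollment 8 (Hank): course_id=4 -> matches Calculus
All 8 rows appear; 2 have NULL course.

SQL:
SELECT a.student, b.title AS course
FROM enrollments a
LEFT JOIN courses b ON a.course_id = b.id

Result:
student | course     
--------+------------
Ivan    | Biology    
Yara    | NULL       
Dave    | Economics  
George  | Calculus   
Jack    | NULL       
Karen   | History    
Fiona   | Programming
Hank    | Calculus   


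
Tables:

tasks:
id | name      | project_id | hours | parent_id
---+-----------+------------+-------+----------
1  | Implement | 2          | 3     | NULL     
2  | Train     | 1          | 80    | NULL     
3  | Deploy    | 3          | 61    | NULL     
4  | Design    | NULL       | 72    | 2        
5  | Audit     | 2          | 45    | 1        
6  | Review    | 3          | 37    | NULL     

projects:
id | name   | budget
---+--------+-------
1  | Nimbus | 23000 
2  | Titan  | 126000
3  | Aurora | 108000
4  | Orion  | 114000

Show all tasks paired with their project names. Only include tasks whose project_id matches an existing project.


INNER JOIN keeps only tasks rows whose project_id matches an id in projects. Walk through each task:
  - task 1 (Implement): project_id=2 -> matches Titan
  - task 2 (Train): project_id=1 -> matches Nimbus
  - task 3 (Deploy): project_id=3 -> matches Aurora
  - task 4 (Design): project_id=NULL, no match -> dropped
  - task 5 (Audit): project_id=2 -> matches Titan
  - task 6 (Review): project_id=3 -> matches Aurora
So 1 of 6 rows is dropped.

SQL:
SELECT a.name, b.name AS project
FROM tasks a
INNER JOIN projects b ON a.project_id = b.id

Result:
name      | project
----------+--------
Implement | Titan  
Train     | Nimbus 
Deploy    | Aurora 
Audit     | Titan  
Review    | Aurora 


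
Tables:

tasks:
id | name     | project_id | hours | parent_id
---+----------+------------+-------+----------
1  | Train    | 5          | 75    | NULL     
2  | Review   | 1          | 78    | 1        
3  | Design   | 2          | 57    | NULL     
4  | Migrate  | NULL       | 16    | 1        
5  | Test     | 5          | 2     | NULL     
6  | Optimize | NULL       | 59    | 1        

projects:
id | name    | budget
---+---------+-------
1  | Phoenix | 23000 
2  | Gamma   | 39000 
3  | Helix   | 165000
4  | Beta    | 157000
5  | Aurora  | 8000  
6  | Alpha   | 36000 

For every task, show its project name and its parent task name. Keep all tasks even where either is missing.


Two LEFT JOINs from the same base table tasks: one to projects via project_id, one to tasks itself via parent_id. Both are LEFT so every task is preserved.
Match against projects:
  - task 1 (Train): project_id=5 -> matches Aurora
  - task 2 (Review): project_id=1 -> matches Phoenix
  - task 3 (Design): project_id=2 -> matches Gamma
  - task 4 (Migrate): project_id=NULL, no match -> kept with NULL
  - task 5 (Test): project_id=5 -> matches Aurora
  - task 6 (Optimize): project_id=NULL, no match -> kept with NULL
Match against tasks (self):
  - task 1 (Train): parent_id=NULL -> NULL
  - task 2 (Review): parent_id=1 -> Train
  - task 3 (Design): parent_id=NULL -> NULL
  - task 4 (Migrate): parent_id=1 -> Train
  - task 5 (Test): parent_id=NULL -> NULL
  - task 6 (Optimize): parent_id=1 -> Train

SQL:
SELECT a.name, b.name AS project, c.name AS parent
FROM tasks a
LEFT JOIN projects b ON a.project_id = b.id
LEFT JOIN tasks c ON a.parent_id = c.id

Result:
name     | project | parent
---------+---------+-------
Train    | Aurora  | NULL  
Review   | Phoenix | Train 
Design   | Gamma   | NULL  
Migrate  | NULL    | Train 
Test     | Aurora  | NULL  
Optimize | NULL    | Train 
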